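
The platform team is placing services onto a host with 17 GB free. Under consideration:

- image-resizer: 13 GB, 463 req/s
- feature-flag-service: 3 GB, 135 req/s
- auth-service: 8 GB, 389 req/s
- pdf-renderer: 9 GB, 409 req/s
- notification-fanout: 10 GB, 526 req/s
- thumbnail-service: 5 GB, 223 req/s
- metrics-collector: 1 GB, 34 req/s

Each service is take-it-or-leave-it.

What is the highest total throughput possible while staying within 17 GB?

A density-first pass picks feature-flag-service + notification-fanout + metrics-collector — 695 at 14 GB.
A better packing is auth-service + pdf-renderer: 17 GB, total 798.
No other feasible combination exceeds 798.

798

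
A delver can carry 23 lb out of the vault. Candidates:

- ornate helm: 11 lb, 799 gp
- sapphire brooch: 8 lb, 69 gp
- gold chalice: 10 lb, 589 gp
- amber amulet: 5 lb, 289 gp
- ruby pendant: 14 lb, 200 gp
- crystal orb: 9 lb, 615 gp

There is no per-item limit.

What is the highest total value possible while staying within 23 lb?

1598

Ranking by ratio (value/lb): ornate helm 72.64, crystal orb 68.33, gold chalice 58.90, amber amulet 57.80.
Best packing: 2×ornate helm — 22 lb, 1598 total.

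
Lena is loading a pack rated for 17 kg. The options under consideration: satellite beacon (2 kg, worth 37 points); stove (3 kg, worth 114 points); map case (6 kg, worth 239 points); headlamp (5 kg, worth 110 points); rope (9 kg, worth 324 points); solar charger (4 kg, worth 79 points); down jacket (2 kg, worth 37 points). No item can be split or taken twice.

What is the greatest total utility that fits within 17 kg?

600

Taking the top-ratio items first gives satellite beacon + stove + map case + headlamp for 500 (16 kg).
The 8 kg tied up in stove and headlamp is better spent on rope — total rises to 600 (17 kg).
Map case + rope + down jacket (17 kg) also reaches 600 — a tie, but nothing goes higher.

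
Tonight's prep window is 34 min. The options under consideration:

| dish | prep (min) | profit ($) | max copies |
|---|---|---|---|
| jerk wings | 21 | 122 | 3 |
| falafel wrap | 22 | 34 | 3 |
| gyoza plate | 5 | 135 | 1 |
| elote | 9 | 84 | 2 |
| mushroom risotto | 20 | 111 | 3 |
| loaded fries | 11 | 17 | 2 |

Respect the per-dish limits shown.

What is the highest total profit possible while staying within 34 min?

330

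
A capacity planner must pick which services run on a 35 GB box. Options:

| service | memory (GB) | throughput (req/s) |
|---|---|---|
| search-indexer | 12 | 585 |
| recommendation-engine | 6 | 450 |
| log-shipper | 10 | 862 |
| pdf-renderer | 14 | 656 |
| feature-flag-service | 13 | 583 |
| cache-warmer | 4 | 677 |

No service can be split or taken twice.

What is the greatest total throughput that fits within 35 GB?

2645

Greedy by ratio would take search-indexer + recommendation-engine + log-shipper + cache-warmer: 32 GB used, total 2574.
Dropping search-indexer frees 12 GB; slotting in pdf-renderer (14 GB) lifts the total to 2645 at 34 GB.
Runner-up search-indexer + recommendation-engine + log-shipper + cache-warmer tops out at 2574.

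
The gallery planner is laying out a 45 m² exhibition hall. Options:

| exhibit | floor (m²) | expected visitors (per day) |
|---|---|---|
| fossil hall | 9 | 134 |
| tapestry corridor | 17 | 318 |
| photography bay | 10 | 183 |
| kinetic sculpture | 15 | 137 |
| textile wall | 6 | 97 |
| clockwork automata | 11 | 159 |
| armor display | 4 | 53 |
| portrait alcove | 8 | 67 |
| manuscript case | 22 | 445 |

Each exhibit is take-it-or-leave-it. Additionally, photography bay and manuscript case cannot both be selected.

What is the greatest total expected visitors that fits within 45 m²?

Taking tapestry corridor + textile wall + manuscript case: 45 m² used, 860 in expected visitors.
That's the maximum — no feasible swap from here does better than 860.

860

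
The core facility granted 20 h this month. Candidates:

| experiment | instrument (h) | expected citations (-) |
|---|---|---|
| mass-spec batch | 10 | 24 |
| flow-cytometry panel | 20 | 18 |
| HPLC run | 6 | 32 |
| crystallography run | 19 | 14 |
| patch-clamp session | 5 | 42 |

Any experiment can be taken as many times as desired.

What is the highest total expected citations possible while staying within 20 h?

168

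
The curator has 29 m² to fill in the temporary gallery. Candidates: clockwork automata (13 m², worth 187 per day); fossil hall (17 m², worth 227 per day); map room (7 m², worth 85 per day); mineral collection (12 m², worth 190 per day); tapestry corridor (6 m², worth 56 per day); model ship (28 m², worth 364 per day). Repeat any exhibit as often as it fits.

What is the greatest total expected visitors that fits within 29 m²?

417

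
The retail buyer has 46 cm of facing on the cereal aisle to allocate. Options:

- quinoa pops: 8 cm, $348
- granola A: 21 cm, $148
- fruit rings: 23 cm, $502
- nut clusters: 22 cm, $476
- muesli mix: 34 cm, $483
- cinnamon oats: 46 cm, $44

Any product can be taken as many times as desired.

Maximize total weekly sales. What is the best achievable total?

The ratio ordering already packs tightly: 5×quinoa pops, 40 cm, 1740.
Every other selection either busts 46 cm or fails to beat 1740.

1740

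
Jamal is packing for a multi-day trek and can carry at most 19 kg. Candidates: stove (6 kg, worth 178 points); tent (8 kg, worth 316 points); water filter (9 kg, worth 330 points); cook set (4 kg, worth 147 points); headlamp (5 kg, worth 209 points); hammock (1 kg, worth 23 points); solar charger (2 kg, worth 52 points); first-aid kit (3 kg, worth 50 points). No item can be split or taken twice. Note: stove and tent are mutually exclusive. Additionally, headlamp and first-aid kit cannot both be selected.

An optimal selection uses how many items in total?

4

Best achievable utility is 724.
For example tent + cook set + headlamp + solar charger achieves it, using 19 kg.
All optima have 4 items.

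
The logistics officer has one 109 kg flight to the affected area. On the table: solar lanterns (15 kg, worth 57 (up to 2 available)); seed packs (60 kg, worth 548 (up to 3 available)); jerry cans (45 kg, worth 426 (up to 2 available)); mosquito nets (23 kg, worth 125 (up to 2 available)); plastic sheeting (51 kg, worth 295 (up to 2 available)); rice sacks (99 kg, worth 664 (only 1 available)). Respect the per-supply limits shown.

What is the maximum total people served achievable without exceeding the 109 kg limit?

974

Taking the top-ratio supplies first gives solar lanterns + 2×jerry cans for 909 (105 kg).
Replace solar lanterns and jerry cans with seed packs: the trade gains 65 net, giving 974 at 105 kg.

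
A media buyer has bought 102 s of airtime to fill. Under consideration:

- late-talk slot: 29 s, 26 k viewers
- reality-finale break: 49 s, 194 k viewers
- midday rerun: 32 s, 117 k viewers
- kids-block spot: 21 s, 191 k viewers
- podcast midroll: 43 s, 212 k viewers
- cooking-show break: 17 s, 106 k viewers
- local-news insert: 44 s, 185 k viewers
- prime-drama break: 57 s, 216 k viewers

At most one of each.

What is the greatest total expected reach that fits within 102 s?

520

Greedy by ratio would take kids-block spot + podcast midroll + cooking-show break: 81 s used, total 509.
The 17 s tied up in cooking-show break is better spent on midday rerun — total rises to 520 (96 s).
The closest alternative, kids-block spot + cooking-show break + prime-drama break, reaches only 513.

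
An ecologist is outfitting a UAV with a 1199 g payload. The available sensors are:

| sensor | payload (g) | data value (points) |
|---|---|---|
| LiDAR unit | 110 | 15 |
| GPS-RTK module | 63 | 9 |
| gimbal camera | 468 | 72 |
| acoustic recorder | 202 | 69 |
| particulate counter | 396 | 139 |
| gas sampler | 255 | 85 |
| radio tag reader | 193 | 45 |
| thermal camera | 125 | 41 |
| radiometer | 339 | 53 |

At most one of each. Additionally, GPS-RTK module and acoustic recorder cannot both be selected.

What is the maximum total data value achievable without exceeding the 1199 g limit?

379

Best packing: acoustic recorder + particulate counter + gas sampler + radio tag reader + thermal camera — 1171 g, 379 total.
Runner-up LiDAR unit + acoustic recorder + particulate counter + gas sampler + radio tag reader tops out at 353.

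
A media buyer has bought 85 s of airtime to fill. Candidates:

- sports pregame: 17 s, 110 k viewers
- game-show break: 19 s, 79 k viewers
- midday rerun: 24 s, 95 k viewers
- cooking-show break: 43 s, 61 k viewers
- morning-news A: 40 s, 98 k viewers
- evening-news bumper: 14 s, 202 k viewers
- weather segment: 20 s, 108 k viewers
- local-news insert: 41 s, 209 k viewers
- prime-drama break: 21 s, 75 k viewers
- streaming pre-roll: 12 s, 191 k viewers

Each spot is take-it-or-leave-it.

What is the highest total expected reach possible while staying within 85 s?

By expected reach per s: streaming pre-roll 15.92, evening-news bumper 14.43, sports pregame 6.47, weather segment 5.40 lead.
A density-first pass picks sports pregame + game-show break + evening-news bumper + weather segment + streaming pre-roll — 690 at 82 s.
Dropping game-show break and weather segment frees 39 s; slotting in local-news insert (41 s) lifts the total to 712 at 84 s.

712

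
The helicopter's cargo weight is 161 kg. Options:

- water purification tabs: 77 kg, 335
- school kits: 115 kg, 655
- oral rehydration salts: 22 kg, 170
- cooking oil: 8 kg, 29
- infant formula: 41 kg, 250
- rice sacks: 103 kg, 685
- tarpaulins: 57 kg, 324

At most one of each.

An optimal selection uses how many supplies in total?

The maximum people served within 161 kg is 1009.
One optimal bundle: rice sacks + tarpaulins (160 kg).
All optima have 2 supplies.

2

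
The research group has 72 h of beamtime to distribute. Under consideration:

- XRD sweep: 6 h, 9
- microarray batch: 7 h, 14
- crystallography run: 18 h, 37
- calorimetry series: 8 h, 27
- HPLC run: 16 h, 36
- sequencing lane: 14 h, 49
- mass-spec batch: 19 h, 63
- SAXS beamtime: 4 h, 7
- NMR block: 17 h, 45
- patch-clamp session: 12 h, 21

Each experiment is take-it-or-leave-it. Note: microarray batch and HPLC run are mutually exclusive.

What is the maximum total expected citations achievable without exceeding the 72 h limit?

The ratio heuristic lands on microarray batch + calorimetry series + sequencing lane + mass-spec batch + SAXS beamtime + NMR block (205) but leaves 3 h idle.
The 4 h tied up in SAXS beamtime is better spent on XRD sweep — total rises to 207 (71 h).
The closest alternative, microarray batch + calorimetry series + sequencing lane + mass-spec batch + SAXS beamtime + NMR block, reaches only 205.

207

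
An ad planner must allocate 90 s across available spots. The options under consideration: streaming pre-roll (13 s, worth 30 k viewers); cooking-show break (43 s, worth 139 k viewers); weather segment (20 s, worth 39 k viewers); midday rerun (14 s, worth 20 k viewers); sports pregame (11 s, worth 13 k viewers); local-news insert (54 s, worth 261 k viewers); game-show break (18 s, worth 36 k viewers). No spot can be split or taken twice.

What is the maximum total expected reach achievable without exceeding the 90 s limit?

Taking the top-ratio spots first gives streaming pre-roll + local-news insert + game-show break for 327 (85 s).
Replace game-show break with weather segment: the trade gains 3 net, giving 330 at 87 s.
The closest alternative, streaming pre-roll + local-news insert + game-show break, reaches only 327.

330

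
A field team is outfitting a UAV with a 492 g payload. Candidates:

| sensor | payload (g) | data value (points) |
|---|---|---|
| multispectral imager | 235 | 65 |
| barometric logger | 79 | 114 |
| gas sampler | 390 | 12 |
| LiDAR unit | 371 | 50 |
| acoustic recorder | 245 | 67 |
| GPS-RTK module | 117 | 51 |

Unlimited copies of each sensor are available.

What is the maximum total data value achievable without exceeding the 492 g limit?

684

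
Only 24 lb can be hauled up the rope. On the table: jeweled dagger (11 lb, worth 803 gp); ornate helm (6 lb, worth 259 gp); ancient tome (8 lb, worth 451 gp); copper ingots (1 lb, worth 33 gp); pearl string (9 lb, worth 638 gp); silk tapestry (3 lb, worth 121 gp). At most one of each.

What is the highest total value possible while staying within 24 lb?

The ratio ordering already packs tightly: jeweled dagger + copper ingots + pearl string + silk tapestry, 24 lb, 1595.

1595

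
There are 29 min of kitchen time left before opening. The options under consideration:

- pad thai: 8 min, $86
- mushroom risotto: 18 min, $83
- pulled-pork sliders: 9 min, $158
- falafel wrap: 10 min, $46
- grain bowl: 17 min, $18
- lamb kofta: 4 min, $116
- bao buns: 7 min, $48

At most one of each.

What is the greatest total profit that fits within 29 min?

The ratio ordering already packs tightly: pad thai + pulled-pork sliders + lamb kofta + bao buns, 28 min, 408.
Runner-up pad thai + pulled-pork sliders + lamb kofta tops out at 360.

408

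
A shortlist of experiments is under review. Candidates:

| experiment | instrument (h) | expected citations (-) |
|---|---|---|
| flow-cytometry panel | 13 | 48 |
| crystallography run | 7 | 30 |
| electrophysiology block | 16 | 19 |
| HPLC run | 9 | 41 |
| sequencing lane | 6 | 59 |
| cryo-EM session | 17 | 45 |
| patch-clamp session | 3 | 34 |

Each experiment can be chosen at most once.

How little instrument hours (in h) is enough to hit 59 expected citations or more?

Look for the lowest-instrument combination reaching 59.
Taking sequencing lane gives 59 (≥ 59) for 6 h.
No combination under 6 h hits 59.

6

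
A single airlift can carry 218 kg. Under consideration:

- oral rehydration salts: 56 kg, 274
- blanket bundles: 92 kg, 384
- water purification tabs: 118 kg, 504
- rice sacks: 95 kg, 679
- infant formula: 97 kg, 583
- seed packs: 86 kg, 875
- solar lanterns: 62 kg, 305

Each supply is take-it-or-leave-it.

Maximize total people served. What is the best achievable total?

1554

Best packing: rice sacks + seed packs — 181 kg, 1554 total.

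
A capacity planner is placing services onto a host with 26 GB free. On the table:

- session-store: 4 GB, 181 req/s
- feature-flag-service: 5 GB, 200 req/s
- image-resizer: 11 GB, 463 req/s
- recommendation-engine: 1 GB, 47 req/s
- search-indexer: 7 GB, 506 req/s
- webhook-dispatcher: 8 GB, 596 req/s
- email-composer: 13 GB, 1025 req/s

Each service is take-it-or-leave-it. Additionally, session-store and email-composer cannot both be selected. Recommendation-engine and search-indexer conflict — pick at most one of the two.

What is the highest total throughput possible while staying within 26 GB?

1821

Ranking by ratio (throughput/GB): email-composer 78.85, webhook-dispatcher 74.50, search-indexer 72.29.
Taking feature-flag-service + webhook-dispatcher + email-composer: 26 GB used, 1821 in throughput.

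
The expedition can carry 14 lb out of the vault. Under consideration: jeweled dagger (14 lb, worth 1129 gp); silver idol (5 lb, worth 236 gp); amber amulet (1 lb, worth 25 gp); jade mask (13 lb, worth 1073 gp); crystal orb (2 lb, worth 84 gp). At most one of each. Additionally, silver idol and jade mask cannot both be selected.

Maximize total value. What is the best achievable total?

A density-first pass picks amber amulet + jade mask — 1098 at 14 lb.
Replace amber amulet and jade mask with jeweled dagger: the trade gains 31 net, giving 1129 at 14 lb.
Runner-up amber amulet + jade mask tops out at 1098.

1129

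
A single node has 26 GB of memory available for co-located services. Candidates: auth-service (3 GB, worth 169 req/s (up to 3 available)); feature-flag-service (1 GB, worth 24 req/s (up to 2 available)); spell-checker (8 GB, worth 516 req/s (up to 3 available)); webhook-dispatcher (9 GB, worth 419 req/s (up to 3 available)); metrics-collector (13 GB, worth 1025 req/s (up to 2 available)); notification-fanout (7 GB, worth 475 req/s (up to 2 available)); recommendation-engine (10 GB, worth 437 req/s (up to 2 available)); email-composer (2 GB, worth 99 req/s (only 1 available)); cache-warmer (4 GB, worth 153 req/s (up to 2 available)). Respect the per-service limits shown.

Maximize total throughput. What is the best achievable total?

2050

The ratio ordering already packs tightly: 2×metrics-collector, 26 GB, 2050.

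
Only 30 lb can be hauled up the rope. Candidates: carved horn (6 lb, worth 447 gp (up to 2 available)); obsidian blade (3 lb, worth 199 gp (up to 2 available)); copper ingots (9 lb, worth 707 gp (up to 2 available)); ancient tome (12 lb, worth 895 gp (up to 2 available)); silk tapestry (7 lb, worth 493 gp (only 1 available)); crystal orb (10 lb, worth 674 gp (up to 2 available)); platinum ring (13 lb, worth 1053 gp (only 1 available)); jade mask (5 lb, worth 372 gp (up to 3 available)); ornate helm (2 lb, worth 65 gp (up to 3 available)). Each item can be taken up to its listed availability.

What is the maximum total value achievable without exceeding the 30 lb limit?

2331

A density-first pass picks carved horn + copper ingots + platinum ring + ornate helm — 2272 at 30 lb.
The 8 lb tied up in carved horn and ornate helm is better spent on obsidian blade + jade mask — total rises to 2331 (30 lb).
Nothing else within 30 lb beats 2331.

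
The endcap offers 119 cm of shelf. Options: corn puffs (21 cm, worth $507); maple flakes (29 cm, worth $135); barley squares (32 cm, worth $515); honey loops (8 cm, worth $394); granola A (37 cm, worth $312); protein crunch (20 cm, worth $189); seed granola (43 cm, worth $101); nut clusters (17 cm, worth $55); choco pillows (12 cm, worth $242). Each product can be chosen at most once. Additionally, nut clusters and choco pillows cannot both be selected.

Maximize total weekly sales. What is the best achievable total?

By weekly sales per cm: honey loops 49.25, corn puffs 24.14, choco pillows 20.17, barley squares 16.09 lead.
Taking corn puffs + barley squares + honey loops + granola A + choco pillows: 110 cm used, 1970 in weekly sales.
An exhaustive check of the 512 subsets confirms 1970.

1970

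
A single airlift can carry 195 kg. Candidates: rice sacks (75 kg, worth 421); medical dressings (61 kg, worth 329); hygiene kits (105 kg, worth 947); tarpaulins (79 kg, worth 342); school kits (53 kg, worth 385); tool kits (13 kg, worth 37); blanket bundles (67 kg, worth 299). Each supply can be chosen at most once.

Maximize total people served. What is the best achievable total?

1405

By people served per kg: hygiene kits 9.02, school kits 7.26, rice sacks 5.61 lead.
A density-first pass picks hygiene kits + school kits + tool kits — 1369 at 171 kg.
The 53 kg tied up in school kits is better spent on rice sacks — total rises to 1405 (193 kg).
The closest alternative, hygiene kits + school kits + tool kits, reaches only 1369.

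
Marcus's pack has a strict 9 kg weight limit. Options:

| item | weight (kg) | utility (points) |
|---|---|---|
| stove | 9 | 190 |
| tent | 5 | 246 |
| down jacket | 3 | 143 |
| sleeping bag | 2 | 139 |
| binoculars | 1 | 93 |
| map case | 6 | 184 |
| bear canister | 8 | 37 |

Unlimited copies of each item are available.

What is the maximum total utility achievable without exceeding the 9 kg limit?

837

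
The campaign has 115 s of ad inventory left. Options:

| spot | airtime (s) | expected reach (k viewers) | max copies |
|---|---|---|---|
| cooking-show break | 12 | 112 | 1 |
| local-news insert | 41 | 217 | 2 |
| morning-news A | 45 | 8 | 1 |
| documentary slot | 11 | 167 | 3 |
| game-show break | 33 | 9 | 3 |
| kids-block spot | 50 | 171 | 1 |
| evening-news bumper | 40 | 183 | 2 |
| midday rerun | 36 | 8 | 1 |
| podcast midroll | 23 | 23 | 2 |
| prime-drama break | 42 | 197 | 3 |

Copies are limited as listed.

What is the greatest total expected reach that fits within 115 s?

935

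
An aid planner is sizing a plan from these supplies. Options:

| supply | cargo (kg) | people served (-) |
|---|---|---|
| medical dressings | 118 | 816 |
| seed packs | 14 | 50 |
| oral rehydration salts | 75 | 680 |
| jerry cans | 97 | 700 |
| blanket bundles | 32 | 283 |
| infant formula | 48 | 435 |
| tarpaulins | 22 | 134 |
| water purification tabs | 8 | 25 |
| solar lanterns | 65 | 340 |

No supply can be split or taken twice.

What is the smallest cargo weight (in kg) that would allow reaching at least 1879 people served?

241

Look for the lowest-cargo combination reaching 1879.
medical dressings + oral rehydration salts + infant formula: 1931 people served at 241 kg.
Any bundle with less than 241 kg falls short of 1879.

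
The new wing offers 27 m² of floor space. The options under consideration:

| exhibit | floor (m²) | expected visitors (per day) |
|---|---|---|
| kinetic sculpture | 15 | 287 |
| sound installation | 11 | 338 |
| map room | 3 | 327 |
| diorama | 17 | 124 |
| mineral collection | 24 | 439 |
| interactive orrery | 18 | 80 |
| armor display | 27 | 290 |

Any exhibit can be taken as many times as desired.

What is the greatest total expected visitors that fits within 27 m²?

2943

Best packing: 9×map room — 27 m², 2943 total.
Nothing else within 27 m² beats 2943.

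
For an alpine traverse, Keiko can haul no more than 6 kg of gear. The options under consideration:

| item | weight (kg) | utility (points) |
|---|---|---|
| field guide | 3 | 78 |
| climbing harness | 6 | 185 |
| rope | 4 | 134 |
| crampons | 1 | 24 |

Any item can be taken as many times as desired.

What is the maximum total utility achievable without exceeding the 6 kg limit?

185

By utility per kg: rope 33.50, climbing harness 30.83, field guide 26.00, crampons 24.00 lead.
A density-first pass picks rope + 2×crampons — 182 at 6 kg.
Replace rope and 2×crampons with climbing harness: the trade gains 3 net, giving 185 at 6 kg.
That's the maximum — no swap from here does better than 185.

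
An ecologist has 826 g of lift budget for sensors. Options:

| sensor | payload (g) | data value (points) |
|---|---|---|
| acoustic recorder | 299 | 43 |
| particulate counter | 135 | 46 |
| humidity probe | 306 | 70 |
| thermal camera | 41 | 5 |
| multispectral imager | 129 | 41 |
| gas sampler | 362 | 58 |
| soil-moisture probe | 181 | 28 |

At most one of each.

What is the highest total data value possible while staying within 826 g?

190

The ratio ordering already packs tightly: particulate counter + humidity probe + thermal camera + multispectral imager + soil-moisture probe, 792 g, 190.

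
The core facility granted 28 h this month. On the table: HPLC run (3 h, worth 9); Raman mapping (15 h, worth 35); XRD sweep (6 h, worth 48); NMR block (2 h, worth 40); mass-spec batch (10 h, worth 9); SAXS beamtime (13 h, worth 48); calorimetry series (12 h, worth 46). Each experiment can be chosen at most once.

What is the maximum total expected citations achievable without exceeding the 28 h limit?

145

A density-first pass picks HPLC run + XRD sweep + NMR block + calorimetry series — 143 at 23 h.
Replace calorimetry series with SAXS beamtime: the trade gains 2 net, giving 145 at 24 h.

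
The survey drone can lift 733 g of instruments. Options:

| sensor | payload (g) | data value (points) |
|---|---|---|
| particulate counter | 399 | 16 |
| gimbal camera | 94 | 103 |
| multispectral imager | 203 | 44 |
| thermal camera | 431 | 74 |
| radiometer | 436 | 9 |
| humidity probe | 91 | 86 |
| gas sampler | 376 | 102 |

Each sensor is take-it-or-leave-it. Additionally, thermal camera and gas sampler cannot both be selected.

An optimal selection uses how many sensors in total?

3

Best achievable data value is 291.
gimbal camera + humidity probe + gas sampler hits 291 at 561 g.
Any selection reaching 291 contains exactly 3 sensors.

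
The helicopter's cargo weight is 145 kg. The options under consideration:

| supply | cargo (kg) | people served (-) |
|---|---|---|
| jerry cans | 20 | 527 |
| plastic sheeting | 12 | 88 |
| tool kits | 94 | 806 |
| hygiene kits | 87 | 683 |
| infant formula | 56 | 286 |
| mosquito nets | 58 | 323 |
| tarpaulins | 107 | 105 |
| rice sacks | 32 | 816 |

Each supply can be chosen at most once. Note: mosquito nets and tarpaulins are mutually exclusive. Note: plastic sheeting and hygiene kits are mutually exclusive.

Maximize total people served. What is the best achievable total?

Ranking by ratio (people served/kg): jerry cans 26.35, rice sacks 25.50, tool kits 8.57.
The ratio ordering already packs tightly: jerry cans + hygiene kits + rice sacks, 139 kg, 2026.
The closest alternative, jerry cans + plastic sheeting + mosquito nets + rice sacks, reaches only 1754.

2026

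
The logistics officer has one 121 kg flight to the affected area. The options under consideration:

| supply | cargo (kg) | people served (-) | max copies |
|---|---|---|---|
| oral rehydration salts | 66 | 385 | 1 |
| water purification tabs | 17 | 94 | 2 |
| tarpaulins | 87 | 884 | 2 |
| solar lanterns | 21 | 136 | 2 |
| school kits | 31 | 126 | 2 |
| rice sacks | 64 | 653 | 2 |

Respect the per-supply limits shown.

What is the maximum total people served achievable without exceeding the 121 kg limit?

Greedy by ratio would take 2×solar lanterns + rice sacks: 106 kg used, total 925.
Dropping 2×solar lanterns and rice sacks frees 106 kg; slotting in 2×water purification tabs + tarpaulins (121 kg) lifts the total to 1072 at 121 kg.
That's the maximum — no swap from here does better than 1072.

1072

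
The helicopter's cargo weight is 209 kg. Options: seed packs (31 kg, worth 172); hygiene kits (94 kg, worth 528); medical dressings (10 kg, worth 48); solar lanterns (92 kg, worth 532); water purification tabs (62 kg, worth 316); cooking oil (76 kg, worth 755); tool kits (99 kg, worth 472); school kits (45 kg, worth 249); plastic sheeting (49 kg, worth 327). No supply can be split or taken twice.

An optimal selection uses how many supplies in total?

The maximum people served within 209 kg is 1507.
seed packs + medical dressings + solar lanterns + cooking oil hits 1507 at 209 kg.
Every optimal selection uses 4 supplies.

4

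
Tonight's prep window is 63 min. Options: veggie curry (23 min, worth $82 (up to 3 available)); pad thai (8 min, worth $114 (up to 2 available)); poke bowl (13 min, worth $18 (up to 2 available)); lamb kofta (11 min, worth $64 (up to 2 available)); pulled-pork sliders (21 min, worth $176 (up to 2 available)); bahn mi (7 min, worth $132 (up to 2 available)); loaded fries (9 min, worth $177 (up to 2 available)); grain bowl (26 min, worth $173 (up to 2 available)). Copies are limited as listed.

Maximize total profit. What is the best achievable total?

By profit per min: loaded fries 19.67, bahn mi 18.86, pad thai 14.25 lead.
2×pad thai + lamb kofta + 2×bahn mi + 2×loaded fries uses 59 of the 63 min and totals 910.
Every other selection either busts 63 min or exceeds an availability limit or fails to beat 910.

910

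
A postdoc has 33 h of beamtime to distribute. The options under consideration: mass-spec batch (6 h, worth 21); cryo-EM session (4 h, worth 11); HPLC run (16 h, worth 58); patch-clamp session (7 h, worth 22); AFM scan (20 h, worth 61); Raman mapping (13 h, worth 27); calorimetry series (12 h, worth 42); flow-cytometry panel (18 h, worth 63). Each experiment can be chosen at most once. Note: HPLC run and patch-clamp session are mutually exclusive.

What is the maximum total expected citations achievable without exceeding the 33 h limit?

Best packing: cryo-EM session + HPLC run + calorimetry series — 32 h, 111 total.

111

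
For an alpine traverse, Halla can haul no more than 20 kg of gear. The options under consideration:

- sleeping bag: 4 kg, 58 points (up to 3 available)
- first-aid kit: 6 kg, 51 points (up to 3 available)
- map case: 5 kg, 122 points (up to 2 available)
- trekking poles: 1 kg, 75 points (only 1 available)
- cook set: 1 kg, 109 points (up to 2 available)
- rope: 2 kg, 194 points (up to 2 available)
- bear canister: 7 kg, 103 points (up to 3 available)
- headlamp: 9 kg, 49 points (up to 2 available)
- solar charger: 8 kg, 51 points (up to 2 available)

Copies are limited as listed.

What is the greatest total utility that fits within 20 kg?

Density check — cook set 109.00, rope 97.00, trekking poles 75.00 are the best per kg.
2×map case + trekking poles + 2×cook set + 2×rope uses 17 of the 20 kg and totals 925.
The spare 3 kg is too small for any remaining item, and no exchange beats 925.

925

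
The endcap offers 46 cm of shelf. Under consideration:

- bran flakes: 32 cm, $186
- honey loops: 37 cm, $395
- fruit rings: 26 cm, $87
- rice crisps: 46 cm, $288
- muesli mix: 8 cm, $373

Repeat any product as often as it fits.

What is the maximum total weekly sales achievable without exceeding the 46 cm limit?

1865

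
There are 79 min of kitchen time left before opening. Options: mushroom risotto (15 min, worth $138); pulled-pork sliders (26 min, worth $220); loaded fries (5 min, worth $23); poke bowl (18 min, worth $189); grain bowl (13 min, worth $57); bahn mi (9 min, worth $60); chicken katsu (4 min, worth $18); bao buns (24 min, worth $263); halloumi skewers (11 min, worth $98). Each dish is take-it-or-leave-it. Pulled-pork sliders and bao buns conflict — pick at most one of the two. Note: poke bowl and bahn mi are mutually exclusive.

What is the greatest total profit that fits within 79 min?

729

Mushroom risotto + loaded fries + poke bowl + chicken katsu + bao buns + halloumi skewers uses 77 of the 79 min and totals 729.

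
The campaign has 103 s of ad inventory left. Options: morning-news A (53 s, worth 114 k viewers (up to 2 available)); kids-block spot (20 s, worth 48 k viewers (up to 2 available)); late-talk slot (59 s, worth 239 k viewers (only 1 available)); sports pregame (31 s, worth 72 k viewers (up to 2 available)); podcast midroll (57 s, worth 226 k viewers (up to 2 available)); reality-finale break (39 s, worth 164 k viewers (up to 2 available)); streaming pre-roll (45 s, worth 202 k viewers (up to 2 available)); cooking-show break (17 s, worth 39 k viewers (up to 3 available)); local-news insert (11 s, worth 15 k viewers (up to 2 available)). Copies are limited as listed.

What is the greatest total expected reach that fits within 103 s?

428

By expected reach per s: streaming pre-roll 4.49, reality-finale break 4.21, late-talk slot 4.05 lead.
A density-first pass picks 2×streaming pre-roll + local-news insert — 419 at 101 s.
The 56 s tied up in streaming pre-roll and local-news insert is better spent on podcast midroll — total rises to 428 (102 s).
No other feasible combination exceeds 428.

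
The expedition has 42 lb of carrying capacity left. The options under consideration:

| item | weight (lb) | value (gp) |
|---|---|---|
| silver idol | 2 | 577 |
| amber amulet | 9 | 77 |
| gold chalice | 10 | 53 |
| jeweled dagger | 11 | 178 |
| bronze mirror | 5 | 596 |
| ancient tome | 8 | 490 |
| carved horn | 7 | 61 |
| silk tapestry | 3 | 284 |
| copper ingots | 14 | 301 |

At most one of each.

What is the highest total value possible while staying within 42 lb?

2325

Density check — silver idol 288.50, bronze mirror 119.20, silk tapestry 94.67 are the best per lb.
The ratio heuristic lands on silver idol + bronze mirror + ancient tome + carved horn + silk tapestry + copper ingots (2309) but leaves 3 lb idle.
The 7 lb tied up in carved horn is better spent on amber amulet — total rises to 2325 (41 lb).
An exhaustive check of the 512 subsets confirms 2325.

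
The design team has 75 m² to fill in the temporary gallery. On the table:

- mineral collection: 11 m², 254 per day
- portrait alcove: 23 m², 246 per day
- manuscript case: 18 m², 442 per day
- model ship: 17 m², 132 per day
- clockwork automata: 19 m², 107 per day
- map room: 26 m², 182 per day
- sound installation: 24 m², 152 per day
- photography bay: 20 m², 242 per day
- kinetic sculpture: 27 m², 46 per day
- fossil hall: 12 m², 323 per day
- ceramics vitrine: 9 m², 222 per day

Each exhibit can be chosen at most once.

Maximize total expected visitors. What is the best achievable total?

1487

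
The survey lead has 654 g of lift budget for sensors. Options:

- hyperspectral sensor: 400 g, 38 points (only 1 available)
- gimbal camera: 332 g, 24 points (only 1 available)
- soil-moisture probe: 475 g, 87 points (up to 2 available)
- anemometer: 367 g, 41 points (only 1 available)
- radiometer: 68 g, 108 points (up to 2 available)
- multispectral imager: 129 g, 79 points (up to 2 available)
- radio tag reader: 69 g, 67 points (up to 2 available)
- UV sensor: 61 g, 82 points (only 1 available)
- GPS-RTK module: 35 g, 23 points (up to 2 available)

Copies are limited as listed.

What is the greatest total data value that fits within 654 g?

By data value per g: radiometer 1.59, UV sensor 1.34, radio tag reader 0.97 lead.
A density-first pass picks 2×radiometer + multispectral imager + 2×radio tag reader + UV sensor + 2×GPS-RTK module — 557 at 534 g.
Dropping GPS-RTK module frees 35 g; slotting in multispectral imager (129 g) lifts the total to 613 at 628 g.
The spare 26 g is too small for any remaining sensor, and no exchange beats 613.

613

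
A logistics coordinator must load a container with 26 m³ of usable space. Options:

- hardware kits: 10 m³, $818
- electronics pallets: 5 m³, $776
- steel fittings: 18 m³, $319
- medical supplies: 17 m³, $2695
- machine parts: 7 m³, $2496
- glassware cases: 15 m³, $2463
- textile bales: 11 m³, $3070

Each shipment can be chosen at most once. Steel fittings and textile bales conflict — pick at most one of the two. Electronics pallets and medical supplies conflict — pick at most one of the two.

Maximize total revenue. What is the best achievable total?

Taking electronics pallets + machine parts + textile bales: 23 m³ used, 6342 in revenue.
The closest alternative, machine parts + textile bales, reaches only 5566.

6342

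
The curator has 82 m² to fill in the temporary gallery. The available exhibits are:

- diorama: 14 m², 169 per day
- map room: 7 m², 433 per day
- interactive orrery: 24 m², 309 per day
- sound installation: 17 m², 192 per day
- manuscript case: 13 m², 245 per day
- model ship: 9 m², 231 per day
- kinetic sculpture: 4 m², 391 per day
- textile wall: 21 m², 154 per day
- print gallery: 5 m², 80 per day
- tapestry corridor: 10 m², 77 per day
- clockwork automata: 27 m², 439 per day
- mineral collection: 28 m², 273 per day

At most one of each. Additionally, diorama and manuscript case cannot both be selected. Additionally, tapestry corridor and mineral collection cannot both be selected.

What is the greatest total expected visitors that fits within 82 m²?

2011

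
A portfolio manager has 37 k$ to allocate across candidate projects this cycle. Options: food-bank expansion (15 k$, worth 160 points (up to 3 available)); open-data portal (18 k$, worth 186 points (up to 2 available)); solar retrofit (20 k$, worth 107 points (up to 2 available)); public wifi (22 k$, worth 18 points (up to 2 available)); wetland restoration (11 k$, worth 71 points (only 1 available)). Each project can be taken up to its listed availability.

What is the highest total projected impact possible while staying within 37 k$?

372

The ratio heuristic lands on 2×food-bank expansion (320) but leaves 7 k$ idle.
The 30 k$ tied up in 2×food-bank expansion is better spent on 2×open-data portal — total rises to 372 (36 k$).
Every other selection either busts 37 k$ or exceeds an availability limit or fails to beat 372.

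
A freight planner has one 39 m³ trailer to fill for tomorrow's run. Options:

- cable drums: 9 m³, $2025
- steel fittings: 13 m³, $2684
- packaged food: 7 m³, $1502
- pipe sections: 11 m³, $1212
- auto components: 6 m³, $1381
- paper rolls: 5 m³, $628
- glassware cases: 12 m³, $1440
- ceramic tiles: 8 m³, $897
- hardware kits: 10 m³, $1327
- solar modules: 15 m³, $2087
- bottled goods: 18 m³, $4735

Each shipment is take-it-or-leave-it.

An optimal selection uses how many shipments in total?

Optimal total is 8921.
steel fittings + packaged food + bottled goods hits 8921 at 38 m³.
Any selection reaching 8921 contains exactly 3 shipments.

3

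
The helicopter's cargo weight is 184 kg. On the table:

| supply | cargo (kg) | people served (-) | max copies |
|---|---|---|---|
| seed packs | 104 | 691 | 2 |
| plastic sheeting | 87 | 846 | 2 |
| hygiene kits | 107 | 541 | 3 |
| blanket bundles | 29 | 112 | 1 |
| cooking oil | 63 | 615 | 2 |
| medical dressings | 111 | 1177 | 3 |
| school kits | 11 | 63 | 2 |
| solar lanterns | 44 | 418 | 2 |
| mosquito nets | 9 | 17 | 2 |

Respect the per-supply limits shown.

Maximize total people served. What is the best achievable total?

1809

Cooking oil + medical dressings + mosquito nets uses 183 of the 184 kg and totals 1809.
That's the maximum — no swap from here does better than 1809.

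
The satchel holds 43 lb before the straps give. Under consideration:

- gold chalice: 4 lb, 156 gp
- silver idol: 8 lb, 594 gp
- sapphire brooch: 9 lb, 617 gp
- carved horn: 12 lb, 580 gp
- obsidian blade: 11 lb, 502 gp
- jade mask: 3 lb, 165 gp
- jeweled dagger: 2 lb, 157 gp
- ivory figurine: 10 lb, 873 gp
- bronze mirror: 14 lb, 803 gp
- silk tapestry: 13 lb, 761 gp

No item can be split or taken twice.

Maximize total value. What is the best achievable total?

The ratio heuristic lands on silver idol + sapphire brooch + jeweled dagger + ivory figurine + silk tapestry (3002) but leaves 1 lb idle.
Dropping silk tapestry frees 13 lb; slotting in bronze mirror (14 lb) lifts the total to 3044 at 43 lb.
Next best is silver idol + sapphire brooch + jade mask + ivory figurine + silk tapestry at 3010 (43 lb) — short by 34.

3044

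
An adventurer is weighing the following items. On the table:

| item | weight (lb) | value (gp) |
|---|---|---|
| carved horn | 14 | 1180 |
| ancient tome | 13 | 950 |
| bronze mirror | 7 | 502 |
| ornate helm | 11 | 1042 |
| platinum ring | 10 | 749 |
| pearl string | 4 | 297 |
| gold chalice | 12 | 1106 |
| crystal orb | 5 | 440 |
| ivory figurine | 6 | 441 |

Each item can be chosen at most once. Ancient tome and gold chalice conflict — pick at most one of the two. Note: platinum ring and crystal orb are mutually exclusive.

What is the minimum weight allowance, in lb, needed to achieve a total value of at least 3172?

37

Minimise lb subject to total value ≥ 3172.
Taking carved horn + ornate helm + gold chalice gives 3328 (≥ 3172) for 37 lb.
Below 37 lb the best achievable stays under 3172.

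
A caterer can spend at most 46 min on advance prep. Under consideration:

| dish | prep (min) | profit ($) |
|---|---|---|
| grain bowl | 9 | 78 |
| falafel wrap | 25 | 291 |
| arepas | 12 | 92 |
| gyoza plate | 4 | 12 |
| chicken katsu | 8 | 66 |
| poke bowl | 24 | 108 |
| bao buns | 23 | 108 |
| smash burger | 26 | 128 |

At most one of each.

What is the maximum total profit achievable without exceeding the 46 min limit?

461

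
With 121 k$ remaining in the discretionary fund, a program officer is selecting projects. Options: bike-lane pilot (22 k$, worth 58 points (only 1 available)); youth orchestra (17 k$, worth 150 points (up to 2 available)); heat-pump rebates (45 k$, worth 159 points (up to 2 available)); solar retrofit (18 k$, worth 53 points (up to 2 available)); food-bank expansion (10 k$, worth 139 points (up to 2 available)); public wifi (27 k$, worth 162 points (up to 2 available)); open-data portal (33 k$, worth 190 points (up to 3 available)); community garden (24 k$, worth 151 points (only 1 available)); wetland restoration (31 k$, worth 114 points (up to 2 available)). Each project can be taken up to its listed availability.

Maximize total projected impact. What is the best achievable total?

958

The ratio heuristic lands on 2×youth orchestra + 2×food-bank expansion + public wifi + community garden (891) but leaves 16 k$ idle.
Dropping public wifi and community garden frees 51 k$; slotting in 2×open-data portal (66 k$) lifts the total to 958 at 120 k$.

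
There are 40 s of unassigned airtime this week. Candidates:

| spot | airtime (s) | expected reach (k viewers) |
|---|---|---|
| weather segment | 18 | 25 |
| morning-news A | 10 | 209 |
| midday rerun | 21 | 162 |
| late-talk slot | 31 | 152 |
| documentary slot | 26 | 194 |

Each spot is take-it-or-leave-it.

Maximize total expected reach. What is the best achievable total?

By expected reach per s: morning-news A 20.90, midday rerun 7.71, documentary slot 7.46 lead.
Taking the top-ratio spots first gives morning-news A + midday rerun for 371 (31 s).
The 21 s tied up in midday rerun is better spent on documentary slot — total rises to 403 (36 s).
That's the maximum — no swap from here does better than 403.

403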